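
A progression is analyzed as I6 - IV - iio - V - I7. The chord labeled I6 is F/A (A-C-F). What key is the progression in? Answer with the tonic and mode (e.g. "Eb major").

F major

The chord F/A is a major triad rooted on F; its label is I6.
If F is scale degree 1 and the mode makes that degree carry a major triad, the tonic is F and the mode is major.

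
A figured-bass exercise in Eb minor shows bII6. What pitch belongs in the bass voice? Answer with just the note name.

Ab

bII in Eb minor has root Fb; the chord is Fb-Ab-Cb.
The figure 6 means first inversion — the third is in the bass.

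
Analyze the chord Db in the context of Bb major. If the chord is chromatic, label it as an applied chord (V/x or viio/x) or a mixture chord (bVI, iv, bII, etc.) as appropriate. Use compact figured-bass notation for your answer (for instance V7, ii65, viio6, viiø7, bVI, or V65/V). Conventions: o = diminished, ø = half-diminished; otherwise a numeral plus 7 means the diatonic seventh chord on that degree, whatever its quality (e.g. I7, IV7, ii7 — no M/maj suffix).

bIII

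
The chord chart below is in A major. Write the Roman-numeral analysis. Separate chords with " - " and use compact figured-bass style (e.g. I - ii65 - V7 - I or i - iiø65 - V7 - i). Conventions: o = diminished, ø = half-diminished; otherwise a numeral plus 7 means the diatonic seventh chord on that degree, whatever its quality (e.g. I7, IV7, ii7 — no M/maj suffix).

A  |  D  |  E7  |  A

I - IV - V7 - I

A: major triad on A = scale degree 1 → I.
D: major triad on D = scale degree 4 → IV.
E7: root E is the dominant; dominant seventh chord there is V7.
A has root A, degree 1 in A major, so I.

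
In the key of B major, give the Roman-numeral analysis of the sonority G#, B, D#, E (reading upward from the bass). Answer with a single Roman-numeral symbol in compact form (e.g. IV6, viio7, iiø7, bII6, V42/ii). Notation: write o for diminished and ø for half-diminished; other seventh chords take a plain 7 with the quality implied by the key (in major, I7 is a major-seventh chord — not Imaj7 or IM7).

IV65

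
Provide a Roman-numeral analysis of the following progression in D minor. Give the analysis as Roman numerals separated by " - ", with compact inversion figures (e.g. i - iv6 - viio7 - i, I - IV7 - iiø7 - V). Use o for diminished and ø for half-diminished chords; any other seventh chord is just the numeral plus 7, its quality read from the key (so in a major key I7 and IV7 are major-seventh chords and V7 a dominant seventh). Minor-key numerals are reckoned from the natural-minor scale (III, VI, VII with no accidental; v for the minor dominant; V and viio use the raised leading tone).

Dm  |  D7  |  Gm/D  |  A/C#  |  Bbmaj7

i - V7/iv - iv64 - V6 - VI7

Dm: root D is the tonic; minor triad there is i.
D7 is the secondary dominant of iv (dominant seventh chord on D): V7/iv.
Gm/D: minor triad on G = scale degree 4 → iv64.
A/C# has root A, degree 5 in D minor, so V6.
Bbmaj7 has root Bb, degree 6 in D minor, so VI7.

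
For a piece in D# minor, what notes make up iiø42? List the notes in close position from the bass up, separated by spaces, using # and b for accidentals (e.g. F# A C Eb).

D# E# G# B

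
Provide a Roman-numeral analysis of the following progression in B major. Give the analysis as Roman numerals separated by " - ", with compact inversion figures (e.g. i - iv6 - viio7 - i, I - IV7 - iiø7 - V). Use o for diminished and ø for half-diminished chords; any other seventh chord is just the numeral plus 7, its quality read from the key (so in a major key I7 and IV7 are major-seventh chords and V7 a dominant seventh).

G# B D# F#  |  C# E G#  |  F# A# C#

vi7 - ii - V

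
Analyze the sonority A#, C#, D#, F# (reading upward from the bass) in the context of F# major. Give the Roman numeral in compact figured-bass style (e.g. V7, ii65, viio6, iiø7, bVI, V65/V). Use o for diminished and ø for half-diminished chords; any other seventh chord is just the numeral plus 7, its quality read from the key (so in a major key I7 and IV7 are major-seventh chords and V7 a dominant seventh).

vi43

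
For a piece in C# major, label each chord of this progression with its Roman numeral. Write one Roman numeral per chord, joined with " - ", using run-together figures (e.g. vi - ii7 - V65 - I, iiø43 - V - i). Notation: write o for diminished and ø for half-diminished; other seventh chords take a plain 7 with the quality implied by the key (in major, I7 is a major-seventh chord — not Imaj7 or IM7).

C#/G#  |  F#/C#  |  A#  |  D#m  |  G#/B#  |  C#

I64 - IV64 - V/ii - ii - V6 - I

C#/G# has root C#, degree 1 in C# major, so I64.
F#/C#: root F# is the subdominant; major triad there is IV64.
A# is the secondary dominant of ii (major triad on A#): V/ii.
D#m: minor triad on D# = scale degree 2 → ii.
G#/B#: root G# is the dominant; major triad there is V6.
C# has root C#, degree 1 in C# major, so I.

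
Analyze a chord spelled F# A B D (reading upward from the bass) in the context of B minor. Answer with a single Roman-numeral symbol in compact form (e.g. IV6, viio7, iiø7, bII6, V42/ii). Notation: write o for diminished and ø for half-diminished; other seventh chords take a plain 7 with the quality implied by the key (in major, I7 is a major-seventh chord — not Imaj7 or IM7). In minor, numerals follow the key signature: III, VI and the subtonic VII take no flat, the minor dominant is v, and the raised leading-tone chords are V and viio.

i43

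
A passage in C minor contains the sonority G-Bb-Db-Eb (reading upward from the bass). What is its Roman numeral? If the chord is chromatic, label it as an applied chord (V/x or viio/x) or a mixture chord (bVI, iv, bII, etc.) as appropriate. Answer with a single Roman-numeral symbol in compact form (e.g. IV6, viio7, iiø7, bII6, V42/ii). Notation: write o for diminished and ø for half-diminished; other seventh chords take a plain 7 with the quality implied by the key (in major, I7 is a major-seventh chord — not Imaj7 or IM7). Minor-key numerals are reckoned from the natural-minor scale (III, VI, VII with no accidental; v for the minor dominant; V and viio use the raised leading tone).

The pitches Eb-G-Bb-Db form a dominant seventh chord rooted on Eb.
Eb is not a diatonic chord root with this quality in C minor, but it lies a perfect fifth above Ab (VI), so the chord functions as an applied dominant of VI.
With G in the bass the chord is in first inversion, so the figured bass is 65.

V65/VI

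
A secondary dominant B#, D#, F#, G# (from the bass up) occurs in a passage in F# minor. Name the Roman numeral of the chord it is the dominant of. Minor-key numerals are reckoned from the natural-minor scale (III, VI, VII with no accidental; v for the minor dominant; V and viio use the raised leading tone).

V

The chord is a dominant seventh chord on G#.
A dominant resolves down a perfect fifth: G# → C#. In F# minor, C# is scale degree 5, i.e. V.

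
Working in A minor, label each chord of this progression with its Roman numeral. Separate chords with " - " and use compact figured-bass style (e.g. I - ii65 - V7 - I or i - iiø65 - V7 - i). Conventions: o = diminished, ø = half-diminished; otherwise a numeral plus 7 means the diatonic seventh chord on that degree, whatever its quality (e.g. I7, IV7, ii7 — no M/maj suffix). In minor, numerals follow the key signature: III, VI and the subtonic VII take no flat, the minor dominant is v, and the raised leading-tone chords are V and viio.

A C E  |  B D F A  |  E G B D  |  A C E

i - iiø7 - v7 - i

A-C-E: minor triad on A = scale degree 1 → i.
B-D-F-A: root B is the supertonic; half-diminished seventh chord there is iiø7.
E-G-B-D: root E is the dominant; minor seventh chord there is v7.
A-C-E has root A, degree 1 in A minor, so i.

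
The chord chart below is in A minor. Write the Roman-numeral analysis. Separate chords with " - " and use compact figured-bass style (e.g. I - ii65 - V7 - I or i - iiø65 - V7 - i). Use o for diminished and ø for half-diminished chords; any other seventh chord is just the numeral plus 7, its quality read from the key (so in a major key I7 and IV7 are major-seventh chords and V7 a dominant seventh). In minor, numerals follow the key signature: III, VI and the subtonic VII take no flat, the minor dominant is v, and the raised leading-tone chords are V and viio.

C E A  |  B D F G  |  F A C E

i6 - VII65 - VI7

C-E-A: minor triad on A = scale degree 1 → i6.
B-D-F-G: dominant seventh chord on G = scale degree 7 → VII65.
F-A-C-E: major seventh chord on F = scale degree 6 → VI7.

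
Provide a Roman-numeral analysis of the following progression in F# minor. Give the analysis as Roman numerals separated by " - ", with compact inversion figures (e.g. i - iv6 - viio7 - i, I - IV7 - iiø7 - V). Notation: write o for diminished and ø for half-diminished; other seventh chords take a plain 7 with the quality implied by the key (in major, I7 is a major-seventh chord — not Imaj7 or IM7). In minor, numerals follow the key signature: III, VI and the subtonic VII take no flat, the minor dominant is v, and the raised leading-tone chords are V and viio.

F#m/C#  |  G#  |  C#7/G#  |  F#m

i64 - V/V - V43 - i

F#m/C#: minor triad on F# = scale degree 1 → i64.
G#: chromatic; G# is V of V, so V/V.
C#7/G# has root C#, degree 5 in F# minor, so V43.
F#m: minor triad on F# = scale degree 1 → i.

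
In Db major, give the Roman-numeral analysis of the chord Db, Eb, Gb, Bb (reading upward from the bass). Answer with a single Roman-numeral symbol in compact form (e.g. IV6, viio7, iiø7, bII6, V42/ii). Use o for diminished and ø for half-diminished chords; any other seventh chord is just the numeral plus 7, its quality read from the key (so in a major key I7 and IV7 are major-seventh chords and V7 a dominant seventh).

Stacked in thirds the chord is Eb-Gb-Bb-Db: a minor seventh chord on Eb.
Eb is scale degree 2 in Db major, and a minor seventh chord on that degree is written ii7.
With Db in the bass the chord is in third inversion, so the figured bass is 42.

ii42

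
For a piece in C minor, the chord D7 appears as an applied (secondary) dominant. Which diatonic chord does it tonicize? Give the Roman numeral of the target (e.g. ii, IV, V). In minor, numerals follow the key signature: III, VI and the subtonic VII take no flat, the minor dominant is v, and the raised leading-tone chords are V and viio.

V

The chord is a dominant seventh chord on D.
A dominant resolves down a perfect fifth: D → G. In C minor, G is scale degree 5, i.e. V.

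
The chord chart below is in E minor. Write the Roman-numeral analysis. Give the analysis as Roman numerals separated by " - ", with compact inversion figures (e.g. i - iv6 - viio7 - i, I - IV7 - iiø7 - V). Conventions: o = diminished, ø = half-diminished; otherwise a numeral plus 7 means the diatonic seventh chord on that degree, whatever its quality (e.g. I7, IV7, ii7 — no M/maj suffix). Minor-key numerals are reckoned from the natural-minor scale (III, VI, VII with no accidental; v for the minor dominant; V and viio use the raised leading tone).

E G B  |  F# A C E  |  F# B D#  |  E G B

i - iiø7 - V64 - i

E-G-B has root E, degree 1 in E minor, so i.
F#-A-C-E has root F#, degree 2 in E minor, so iiø7.
F#-B-D#: major triad on B = scale degree 5 → V64.
E-G-B: minor triad on E = scale degree 1 → i.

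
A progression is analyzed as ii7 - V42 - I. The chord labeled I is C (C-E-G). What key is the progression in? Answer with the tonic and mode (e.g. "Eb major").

C major

The anchor chord is a major triad on C, labeled I.
If C is scale degree 1 and the mode makes that degree carry a major triad, the tonic is C and the mode is major.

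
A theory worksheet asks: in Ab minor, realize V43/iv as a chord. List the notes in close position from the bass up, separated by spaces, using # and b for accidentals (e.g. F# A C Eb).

Eb Gb Ab C

The slash means an applied dominant: we want the dominant of iv. In Ab minor, iv is Db minor, and its dominant is built on Ab.
Building a dominant seventh chord on Ab gives Ab-C-Eb-Gb.
The figured bass 43 indicates second inversion, placing the fifth (Eb) in the bass: Eb-Gb-Ab-C.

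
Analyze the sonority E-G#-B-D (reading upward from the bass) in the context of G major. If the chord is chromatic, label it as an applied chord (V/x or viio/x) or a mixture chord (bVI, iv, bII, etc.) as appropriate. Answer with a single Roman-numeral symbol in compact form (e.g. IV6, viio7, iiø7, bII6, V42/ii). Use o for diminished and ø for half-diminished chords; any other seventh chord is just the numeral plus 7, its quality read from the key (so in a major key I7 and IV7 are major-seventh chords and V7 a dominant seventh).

V7/ii

Stacked in thirds the chord is E-G#-B-D: a dominant seventh chord on E.
E is not a diatonic chord root with this quality in G major, but it lies a perfect fifth above A (ii), so the chord functions as an applied dominant of ii.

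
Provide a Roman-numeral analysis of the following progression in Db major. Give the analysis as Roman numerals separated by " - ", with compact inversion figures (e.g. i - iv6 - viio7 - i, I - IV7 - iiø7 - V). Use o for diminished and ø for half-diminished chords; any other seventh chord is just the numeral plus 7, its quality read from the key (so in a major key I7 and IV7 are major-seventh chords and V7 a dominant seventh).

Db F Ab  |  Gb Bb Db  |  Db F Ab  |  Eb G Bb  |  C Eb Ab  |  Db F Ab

I - IV - I - V/V - V6 - I

Db-F-Ab has root Db, degree 1 in Db major, so I.
Gb-Bb-Db has root Gb, degree 4 in Db major, so IV.
Db-F-Ab: major triad on Db = scale degree 1 → I.
Eb-G-Bb: chromatic; Eb is V of V, so V/V.
C-Eb-Ab: root Ab is the dominant; major triad there is V6.
Db-F-Ab has root Db, degree 1 in Db major, so I.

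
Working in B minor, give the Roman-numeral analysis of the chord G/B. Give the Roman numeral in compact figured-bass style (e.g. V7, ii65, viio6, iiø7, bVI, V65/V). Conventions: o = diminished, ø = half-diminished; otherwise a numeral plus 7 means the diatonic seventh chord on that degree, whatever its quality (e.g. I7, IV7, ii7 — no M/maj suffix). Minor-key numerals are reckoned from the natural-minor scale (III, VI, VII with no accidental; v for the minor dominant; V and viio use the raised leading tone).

VI6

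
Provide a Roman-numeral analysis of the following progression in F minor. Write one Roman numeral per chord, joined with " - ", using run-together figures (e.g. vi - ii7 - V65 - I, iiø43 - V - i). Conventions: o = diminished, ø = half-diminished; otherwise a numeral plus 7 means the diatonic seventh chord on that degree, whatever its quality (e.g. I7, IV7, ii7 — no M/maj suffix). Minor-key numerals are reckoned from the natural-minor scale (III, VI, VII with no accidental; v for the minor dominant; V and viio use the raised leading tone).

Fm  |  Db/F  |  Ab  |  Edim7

Fm has root F, degree 1 in F minor, so i.
Db/F has root Db, degree 6 in F minor, so VI6.
Ab has root Ab, degree 3 in F minor, so III.
Edim7 has root E, degree 7 in F minor, so viio7.

i - VI6 - III - viio7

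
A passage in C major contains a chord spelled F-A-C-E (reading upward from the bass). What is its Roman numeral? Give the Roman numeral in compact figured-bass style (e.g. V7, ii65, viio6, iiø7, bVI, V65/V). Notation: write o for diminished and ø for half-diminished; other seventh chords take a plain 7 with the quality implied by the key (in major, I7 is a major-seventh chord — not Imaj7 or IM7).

IV7

Stacked in thirds the chord is F-A-C-E: a major seventh chord on F.
F is scale degree 4 in C major, and a major seventh chord on that degree is written IV7.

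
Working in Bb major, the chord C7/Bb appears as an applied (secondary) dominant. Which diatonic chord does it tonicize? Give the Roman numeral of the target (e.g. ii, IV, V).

V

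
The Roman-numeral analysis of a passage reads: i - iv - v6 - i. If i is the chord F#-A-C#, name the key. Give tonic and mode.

F# minor

The chord F#m is a minor triad rooted on F#; its label is i.
If F# is scale degree 1 and the mode makes that degree carry a minor triad, the tonic is F# and the mode is minor.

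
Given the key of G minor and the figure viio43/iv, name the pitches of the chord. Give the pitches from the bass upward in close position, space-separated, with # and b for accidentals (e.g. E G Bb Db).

F Ab B D

viio43/iv is a secondary leading-tone chord. The target iv is C in G minor; the applied chord is rooted a semitone below, on B.
Building a fully diminished seventh chord on B gives B-D-F-Ab.
With the 43 figure the chord is in second inversion; from the bass F upward in close position it reads F-Ab-B-D.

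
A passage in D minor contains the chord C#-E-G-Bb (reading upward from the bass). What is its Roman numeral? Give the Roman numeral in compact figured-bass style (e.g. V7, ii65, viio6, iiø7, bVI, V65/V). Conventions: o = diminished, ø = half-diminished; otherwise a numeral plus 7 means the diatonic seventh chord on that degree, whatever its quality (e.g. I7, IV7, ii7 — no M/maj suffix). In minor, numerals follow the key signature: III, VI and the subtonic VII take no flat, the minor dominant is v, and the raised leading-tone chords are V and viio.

viio7

Stacked in thirds the chord is C#-E-G-Bb: a fully diminished seventh chord on C#.
C# is scale degree 7 in D minor, and a fully diminished seventh chord on that degree is written viio7.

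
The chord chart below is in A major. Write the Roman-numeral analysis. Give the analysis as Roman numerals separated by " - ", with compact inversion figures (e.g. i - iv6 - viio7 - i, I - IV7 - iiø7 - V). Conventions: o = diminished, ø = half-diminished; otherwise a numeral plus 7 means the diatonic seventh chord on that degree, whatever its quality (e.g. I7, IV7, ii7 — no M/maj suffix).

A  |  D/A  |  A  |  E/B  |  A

A: root A is the tonic; major triad there is I.
D/A: root D is the subdominant; major triad there is IV64.
A has root A, degree 1 in A major, so I.
E/B: major triad on E = scale degree 5 → V64.
A: root A is the tonic; major triad there is I.

I - IV64 - I - V64 - I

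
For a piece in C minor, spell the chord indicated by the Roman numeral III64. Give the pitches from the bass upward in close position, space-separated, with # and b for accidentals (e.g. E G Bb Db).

The numeral's case and figure indicate a major triad. In C minor its root, the third degree, is Eb.
Stacking thirds from Eb gives Eb-G-Bb.
With the 64 figure the chord is in second inversion; from the bass Bb upward in close position it reads Bb-Eb-G.

Bb Eb G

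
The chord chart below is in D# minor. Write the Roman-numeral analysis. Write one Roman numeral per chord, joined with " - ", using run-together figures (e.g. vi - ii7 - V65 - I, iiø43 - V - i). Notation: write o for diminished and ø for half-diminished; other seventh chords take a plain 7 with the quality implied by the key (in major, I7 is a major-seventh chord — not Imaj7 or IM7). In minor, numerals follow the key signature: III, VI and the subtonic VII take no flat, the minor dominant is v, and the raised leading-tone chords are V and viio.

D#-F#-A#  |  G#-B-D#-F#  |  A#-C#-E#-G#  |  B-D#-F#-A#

D#-F#-A# has root D#, degree 1 in D# minor, so i.
G#-B-D#-F#: minor seventh chord on G# = scale degree 4 → iv7.
A#-C#-E#-G#: root A# is the dominant; minor seventh chord there is v7.
B-D#-F#-A# has root B, degree 6 in D# minor, so VI7.

i - iv7 - v7 - VI7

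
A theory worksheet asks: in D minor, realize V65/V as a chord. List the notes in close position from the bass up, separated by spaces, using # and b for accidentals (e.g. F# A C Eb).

G# B D E

The slash means an applied dominant: we want the dominant of V. In D minor, V is A major, and its dominant is built on E.
Building a dominant seventh chord on E gives E-G#-B-D.
With the 65 figure the chord is in first inversion; from the bass G# upward in close position it reads G#-B-D-E.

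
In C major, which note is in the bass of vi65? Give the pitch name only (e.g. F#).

C

vi in C major has root A; the chord is A-C-E-G.
The figure 65 means first inversion — the third is in the bass.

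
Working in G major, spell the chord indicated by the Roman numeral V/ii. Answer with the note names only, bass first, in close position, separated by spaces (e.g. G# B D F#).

E G# B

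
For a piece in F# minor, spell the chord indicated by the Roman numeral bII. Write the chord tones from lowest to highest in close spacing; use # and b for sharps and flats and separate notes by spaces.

G B D

Scale degree 2 in F# minor is G#; lowering it a half step gives G. bII is the Neapolitan chord — a major triad on the lowered second degree.
So the chord is G-B-D.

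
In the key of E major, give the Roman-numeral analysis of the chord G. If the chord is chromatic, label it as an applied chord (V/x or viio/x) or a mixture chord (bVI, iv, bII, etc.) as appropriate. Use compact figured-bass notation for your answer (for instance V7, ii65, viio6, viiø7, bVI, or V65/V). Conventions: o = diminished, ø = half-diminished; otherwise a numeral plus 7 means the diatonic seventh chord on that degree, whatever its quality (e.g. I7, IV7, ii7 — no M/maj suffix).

bIII

Stacked in thirds the chord is G-B-D: a major triad on G.
G is the lowered third degree of E major (diatonic 3 would be G#). This is a major triad on the lowered third degree, borrowed from the parallel minor.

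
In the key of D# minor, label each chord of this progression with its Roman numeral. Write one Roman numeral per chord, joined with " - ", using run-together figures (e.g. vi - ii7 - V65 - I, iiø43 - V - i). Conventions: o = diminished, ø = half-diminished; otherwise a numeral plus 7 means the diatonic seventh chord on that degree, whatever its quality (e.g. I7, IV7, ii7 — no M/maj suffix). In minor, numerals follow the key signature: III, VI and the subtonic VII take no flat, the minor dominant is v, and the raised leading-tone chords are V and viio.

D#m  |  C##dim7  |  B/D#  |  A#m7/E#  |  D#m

D#m: root D# is the tonic; minor triad there is i.
C##dim7 has root C##, degree 7 in D# minor, so viio7.
B/D#: root B is the submediant; major triad there is VI6.
A#m7/E#: root A# is the dominant; minor seventh chord there is v43.
D#m has root D#, degree 1 in D# minor, so i.

i - viio7 - VI6 - v43 - i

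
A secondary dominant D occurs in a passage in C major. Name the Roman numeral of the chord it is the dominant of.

The chord is a major triad on D.
A dominant resolves down a perfect fifth: D → G. In C major, G is scale degree 5, i.e. V.

V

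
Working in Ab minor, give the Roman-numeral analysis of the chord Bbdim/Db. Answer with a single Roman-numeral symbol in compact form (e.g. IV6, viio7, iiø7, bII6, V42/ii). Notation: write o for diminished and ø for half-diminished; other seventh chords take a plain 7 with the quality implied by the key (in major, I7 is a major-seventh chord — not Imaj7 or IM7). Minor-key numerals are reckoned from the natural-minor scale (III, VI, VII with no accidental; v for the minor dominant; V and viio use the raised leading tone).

iio6

Stacked in thirds the chord is Bb-Db-Fb: a diminished triad on Bb.
Bb is scale degree 2 in Ab minor, and a diminished triad on that degree is written iio.
With Db in the bass the chord is in first inversion, so the figured bass is 6.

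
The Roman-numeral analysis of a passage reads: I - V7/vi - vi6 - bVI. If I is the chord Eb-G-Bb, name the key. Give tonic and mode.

Eb major

The chord Eb is a major triad rooted on Eb; its label is I.
If Eb is scale degree 1 and the mode makes that degree carry a major triad, the tonic is Eb and the mode is major.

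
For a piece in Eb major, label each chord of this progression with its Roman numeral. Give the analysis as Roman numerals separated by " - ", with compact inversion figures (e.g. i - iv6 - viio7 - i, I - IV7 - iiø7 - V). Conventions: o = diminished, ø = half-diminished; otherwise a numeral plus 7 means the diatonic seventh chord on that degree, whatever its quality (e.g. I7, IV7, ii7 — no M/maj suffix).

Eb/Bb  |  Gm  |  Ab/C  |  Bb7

Eb/Bb has root Eb, degree 1 in Eb major, so I64.
Gm has root G, degree 3 in Eb major, so iii.
Ab/C: major triad on Ab = scale degree 4 → IV6.
Bb7 has root Bb, degree 5 in Eb major, so V7.

I64 - iii - IV6 - V7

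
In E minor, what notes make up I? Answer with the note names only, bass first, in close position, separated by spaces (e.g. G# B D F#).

E G# B

I is the major tonic (Picardy third), borrowed from the parallel major. In E minor that root is E.
So the chord is E-G#-B.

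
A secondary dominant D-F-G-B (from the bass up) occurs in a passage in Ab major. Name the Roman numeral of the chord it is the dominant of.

iii

The chord is a dominant seventh chord on G.
A dominant resolves down a perfect fifth: G → C. In Ab major, C is scale degree 3, i.e. iii.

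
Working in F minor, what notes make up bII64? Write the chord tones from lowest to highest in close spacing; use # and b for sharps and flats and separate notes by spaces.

Scale degree 2 in F minor is G; lowering it a half step gives Gb. bII64 is the Neapolitan chord — a major triad on the lowered second degree.
So the chord is Gb-Bb-Db.
The figured bass 64 indicates second inversion, placing the fifth (Db) in the bass: Db-Gb-Bb.

Db Gb Bb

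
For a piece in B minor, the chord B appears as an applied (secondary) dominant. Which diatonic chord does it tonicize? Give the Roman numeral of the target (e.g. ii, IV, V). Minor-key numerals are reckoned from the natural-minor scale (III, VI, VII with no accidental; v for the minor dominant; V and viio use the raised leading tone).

iv

The chord is a major triad on B.
A dominant resolves down a perfect fifth: B → E. In B minor, E is scale degree 4, i.e. iv.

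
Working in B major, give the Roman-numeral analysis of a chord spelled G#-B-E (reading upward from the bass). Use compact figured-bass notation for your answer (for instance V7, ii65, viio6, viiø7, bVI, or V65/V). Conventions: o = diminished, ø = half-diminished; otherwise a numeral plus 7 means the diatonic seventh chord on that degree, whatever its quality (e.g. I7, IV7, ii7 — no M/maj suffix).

Stacked in thirds the chord is E-G#-B: a major triad on E.
In B major, E is the subdominant; the diatonic major triad there is IV.
With G# in the bass the chord is in first inversion, so the figured bass is 6.

IV6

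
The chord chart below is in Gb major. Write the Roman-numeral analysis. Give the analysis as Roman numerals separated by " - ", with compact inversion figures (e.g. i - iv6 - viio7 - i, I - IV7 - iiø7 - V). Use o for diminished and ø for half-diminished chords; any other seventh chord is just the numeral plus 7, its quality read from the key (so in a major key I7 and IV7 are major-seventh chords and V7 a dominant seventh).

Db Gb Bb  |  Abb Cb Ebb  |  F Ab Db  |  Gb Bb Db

Db-Gb-Bb has root Gb, degree 1 in Gb major, so I64.
Abb-Cb-Ebb is non-diatonic — a major triad on the lowered supertonic (Abb): the Neapolitan chord, bII.
F-Ab-Db has root Db, degree 5 in Gb major, so V6.
Gb-Bb-Db: major triad on Gb = scale degree 1 → I.

I64 - bII - V6 - I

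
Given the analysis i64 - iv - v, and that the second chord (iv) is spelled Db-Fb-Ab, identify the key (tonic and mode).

The chord Dbm is a minor triad rooted on Db; its label is iv.
iv on Db implies Db is the subdominant; that puts the tonic at Ab, and the lowercase numeral fits minor mode.

Ab minor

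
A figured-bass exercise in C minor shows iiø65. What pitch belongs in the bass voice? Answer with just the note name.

iiø in C minor has root D; the chord is D-F-Ab-C.
The figure 65 means first inversion — the third is in the bass.

F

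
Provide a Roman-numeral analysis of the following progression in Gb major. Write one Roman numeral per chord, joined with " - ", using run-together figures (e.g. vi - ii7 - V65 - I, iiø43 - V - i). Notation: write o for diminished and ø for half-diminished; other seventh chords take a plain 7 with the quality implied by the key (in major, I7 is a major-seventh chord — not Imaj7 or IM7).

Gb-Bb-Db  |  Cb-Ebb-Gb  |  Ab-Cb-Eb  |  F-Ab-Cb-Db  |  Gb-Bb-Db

Gb-Bb-Db: root Gb is the tonic; major triad there is I.
Cb-Ebb-Gb: Cb with this quality isn't in the key; it's iv, borrowed from the parallel minor.
Ab-Cb-Eb: minor triad on Ab = scale degree 2 → ii.
F-Ab-Cb-Db: dominant seventh chord on Db = scale degree 5 → V65.
Gb-Bb-Db has root Gb, degree 1 in Gb major, so I.

I - iv - ii - V65 - I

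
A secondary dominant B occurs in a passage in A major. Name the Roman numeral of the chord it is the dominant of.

V

The chord is a major triad on B.
A dominant resolves down a perfect fifth: B → E. In A major, E is scale degree 5, i.e. V.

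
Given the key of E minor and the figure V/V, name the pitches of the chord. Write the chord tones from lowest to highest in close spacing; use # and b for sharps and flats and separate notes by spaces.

F# A# C#

V/V is a secondary dominant — the dominant triad of V. V in E minor is B, so the applied chord's root is F#, a perfect fifth above.
Building a major triad on F# gives F#-A#-C#.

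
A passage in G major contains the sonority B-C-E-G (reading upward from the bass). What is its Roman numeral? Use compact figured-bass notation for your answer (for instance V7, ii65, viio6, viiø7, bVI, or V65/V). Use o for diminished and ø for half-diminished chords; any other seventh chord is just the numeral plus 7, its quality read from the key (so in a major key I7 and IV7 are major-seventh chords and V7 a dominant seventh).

IV42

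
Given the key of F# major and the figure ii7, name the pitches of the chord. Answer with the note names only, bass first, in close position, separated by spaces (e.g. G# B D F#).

G# B D# F#

In F# major, the supertonic is G#, and the diatonic chord built there is a minor seventh chord.
Stacking thirds from G# gives G#-B-D#-F#.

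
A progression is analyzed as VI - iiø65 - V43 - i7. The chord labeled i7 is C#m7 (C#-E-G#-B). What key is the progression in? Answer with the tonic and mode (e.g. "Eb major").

C# minor

The chord C#m7 is a minor seventh chord rooted on C#; its label is i7.
If C# is scale degree 1 and the mode makes that degree carry a minor seventh chord, the tonic is C# and the mode is minor.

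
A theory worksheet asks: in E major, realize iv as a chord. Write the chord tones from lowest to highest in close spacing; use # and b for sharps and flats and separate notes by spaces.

A C E

iv is the minor subdominant, borrowed from the parallel minor. In E major that root is A.
So the chord is A-C-E.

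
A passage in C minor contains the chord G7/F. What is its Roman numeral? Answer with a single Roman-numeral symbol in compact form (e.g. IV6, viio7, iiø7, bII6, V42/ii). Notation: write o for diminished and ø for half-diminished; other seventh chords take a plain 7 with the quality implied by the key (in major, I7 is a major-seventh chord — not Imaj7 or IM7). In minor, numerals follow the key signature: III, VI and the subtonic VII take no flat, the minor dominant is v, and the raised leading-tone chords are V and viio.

The pitches G-B-D-F form a dominant seventh chord rooted on G.
In C minor, G is the dominant; the diatonic dominant seventh chord there is V7.
With F in the bass the chord is in third inversion, so the figured bass is 42.

V42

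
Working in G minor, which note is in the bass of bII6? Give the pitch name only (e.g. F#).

C

bII in G minor has root Ab; the chord is Ab-C-Eb.
The figure 6 means first inversion — the third is in the bass.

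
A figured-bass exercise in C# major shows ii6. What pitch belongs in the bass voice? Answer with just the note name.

F#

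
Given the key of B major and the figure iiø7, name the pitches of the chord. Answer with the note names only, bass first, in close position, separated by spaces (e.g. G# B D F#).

C# E G B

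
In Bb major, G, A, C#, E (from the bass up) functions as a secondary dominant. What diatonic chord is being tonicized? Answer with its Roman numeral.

iii

The chord is a dominant seventh chord on A.
A dominant resolves down a perfect fifth: A → D. In Bb major, D is scale degree 3, i.e. iii.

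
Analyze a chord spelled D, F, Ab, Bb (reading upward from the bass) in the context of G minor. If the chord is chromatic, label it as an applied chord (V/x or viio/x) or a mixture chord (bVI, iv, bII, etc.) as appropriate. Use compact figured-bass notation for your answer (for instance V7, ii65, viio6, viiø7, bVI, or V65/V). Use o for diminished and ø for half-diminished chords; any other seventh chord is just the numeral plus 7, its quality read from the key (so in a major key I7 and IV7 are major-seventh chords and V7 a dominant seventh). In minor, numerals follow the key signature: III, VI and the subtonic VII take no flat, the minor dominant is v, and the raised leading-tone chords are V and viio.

V65/VI

Stacked in thirds the chord is Bb-D-F-Ab: a dominant seventh chord on Bb.
Bb is not a diatonic chord root with this quality in G minor, but it lies a perfect fifth above Eb (VI), so the chord functions as an applied dominant of VI.
With D in the bass the chord is in first inversion, so the figured bass is 65.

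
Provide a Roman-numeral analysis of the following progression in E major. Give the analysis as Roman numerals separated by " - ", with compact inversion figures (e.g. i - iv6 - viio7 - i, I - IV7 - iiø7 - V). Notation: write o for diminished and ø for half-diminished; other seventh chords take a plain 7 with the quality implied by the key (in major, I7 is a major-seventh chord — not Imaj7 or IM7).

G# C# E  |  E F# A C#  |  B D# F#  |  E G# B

vi64 - ii42 - V - I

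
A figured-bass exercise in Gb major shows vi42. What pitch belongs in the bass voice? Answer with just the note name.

vi in Gb major has root Eb; the chord is Eb-Gb-Bb-Db.
The figure 42 means third inversion — the seventh is in the bass.

Db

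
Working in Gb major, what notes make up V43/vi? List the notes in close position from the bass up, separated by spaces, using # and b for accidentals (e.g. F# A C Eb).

The slash means an applied dominant: we want the dominant of vi. In Gb major, vi is Eb minor, and its dominant is built on Bb.
Building a dominant seventh chord on Bb gives Bb-D-F-Ab.
With the 43 figure the chord is in second inversion; from the bass F upward in close position it reads F-Ab-Bb-D.

F Ab Bb D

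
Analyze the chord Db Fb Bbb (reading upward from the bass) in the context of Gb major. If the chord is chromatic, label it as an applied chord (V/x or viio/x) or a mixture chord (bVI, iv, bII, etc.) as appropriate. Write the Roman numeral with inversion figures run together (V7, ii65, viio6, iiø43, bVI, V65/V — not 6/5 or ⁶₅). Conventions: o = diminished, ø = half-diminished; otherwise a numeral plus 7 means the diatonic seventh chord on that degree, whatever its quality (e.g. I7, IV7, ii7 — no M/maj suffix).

Stacked in thirds the chord is Bbb-Db-Fb: a major triad on Bbb.
Bbb is the lowered third degree of Gb major (diatonic 3 would be Bb). This is a major triad on the lowered third degree, borrowed from the parallel minor.
With Db in the bass the chord is in first inversion, so the figured bass is 6.

bIII6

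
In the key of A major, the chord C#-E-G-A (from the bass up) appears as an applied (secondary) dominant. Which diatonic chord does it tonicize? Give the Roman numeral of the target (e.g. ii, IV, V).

The chord is a dominant seventh chord on A.
A dominant resolves down a perfect fifth: A → D. In A major, D is scale degree 4, i.e. IV.

IV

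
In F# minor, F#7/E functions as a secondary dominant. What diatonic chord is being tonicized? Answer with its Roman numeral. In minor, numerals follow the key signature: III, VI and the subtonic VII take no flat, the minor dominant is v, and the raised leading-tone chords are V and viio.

The chord is a dominant seventh chord on F#.
A dominant resolves down a perfect fifth: F# → B. In F# minor, B is scale degree 4, i.e. iv.

iv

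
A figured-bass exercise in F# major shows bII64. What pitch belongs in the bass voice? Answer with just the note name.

bII in F# major has root G; the chord is G-B-D.
The figure 64 means second inversion — the fifth is in the bass.

D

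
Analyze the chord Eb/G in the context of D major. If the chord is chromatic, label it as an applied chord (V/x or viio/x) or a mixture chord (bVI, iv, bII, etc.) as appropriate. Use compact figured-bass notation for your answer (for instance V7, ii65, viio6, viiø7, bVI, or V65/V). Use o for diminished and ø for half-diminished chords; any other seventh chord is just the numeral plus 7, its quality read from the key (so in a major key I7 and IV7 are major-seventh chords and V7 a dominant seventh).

bII6

The pitches Eb-G-Bb form a major triad rooted on Eb.
Eb is the lowered second degree of D major (diatonic 2 would be E). This is the Neapolitan sixth — a major triad on the lowered second degree, here in its customary first inversion.
With G in the bass the chord is in first inversion, so the figured bass is 6.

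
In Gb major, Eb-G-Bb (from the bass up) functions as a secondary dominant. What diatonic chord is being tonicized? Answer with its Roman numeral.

ii

The chord is a major triad on Eb.
A dominant resolves down a perfect fifth: Eb → Ab. In Gb major, Ab is scale degree 2, i.e. ii.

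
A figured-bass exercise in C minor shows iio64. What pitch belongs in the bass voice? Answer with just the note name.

Ab

iio in C minor has root D; the chord is D-F-Ab.
The figure 64 means second inversion — the fifth is in the bass.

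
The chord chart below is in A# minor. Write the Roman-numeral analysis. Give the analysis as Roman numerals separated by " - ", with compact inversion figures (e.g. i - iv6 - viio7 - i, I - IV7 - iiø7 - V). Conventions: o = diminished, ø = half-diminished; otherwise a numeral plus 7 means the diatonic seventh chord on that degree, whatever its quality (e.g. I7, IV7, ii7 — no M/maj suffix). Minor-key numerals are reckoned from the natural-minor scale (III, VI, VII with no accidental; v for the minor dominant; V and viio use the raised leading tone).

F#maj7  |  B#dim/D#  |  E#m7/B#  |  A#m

VI7 - iio6 - v43 - i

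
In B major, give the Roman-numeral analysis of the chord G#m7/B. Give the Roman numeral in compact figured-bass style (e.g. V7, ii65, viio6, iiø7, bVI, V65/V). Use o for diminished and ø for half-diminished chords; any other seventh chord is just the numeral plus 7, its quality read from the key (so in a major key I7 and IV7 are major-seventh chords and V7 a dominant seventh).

The pitches G#-B-D#-F# form a minor seventh chord rooted on G#.
In B major, G# is the submediant; the diatonic minor seventh chord there is vi7.
With B in the bass the chord is in first inversion, so the figured bass is 65.

vi65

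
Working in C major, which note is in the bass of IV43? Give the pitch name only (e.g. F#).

C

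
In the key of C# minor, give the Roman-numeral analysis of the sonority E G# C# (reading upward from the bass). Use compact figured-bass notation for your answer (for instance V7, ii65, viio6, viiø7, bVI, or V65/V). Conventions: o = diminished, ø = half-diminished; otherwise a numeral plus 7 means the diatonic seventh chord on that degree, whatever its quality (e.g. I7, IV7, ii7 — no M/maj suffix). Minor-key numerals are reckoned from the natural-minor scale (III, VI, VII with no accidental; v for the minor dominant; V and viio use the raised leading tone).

i6

Stacked in thirds the chord is C#-E-G#: a minor triad on C#.
C# is scale degree 1 in C# minor, and a minor triad on that degree is written i.
With E in the bass the chord is in first inversion, so the figured bass is 6.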